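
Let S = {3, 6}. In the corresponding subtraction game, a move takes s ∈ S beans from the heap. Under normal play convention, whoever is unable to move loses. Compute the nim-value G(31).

1

G(0) = 0
G(1) = mex{} = 0
G(2) = mex{} = 0
G(3) = mex{0} = 1
G(4) = mex{0} = 1
G(5) = mex{0} = 1
G(6) = mex{1,0} = 2
G(7) = mex{1,0} = 2
G(8) = mex{1,0} = 2
G(9) = mex{2,1} = 0
G(10) = mex{2,1} = 0
G(11) = mex{2,1} = 0
G(12) = mex{0,2} = 1
G(13) = mex{0,2} = 1
G(14) = mex{0,2} = 1
G(15) = mex{1,0} = 2
G(16) = mex{1,0} = 2
G(17) = mex{1,0} = 2
G(18) = mex{2,1} = 0
G(19) = mex{2,1} = 0
G(20) = mex{2,1} = 0
G(21) = mex{0,2} = 1
G(22) = mex{0,2} = 1
G(23) = mex{0,2} = 1
G(24) = mex{1,0} = 2
G(25) = mex{1,0} = 2
G(26) = mex{1,0} = 2
G(27) = mex{2,1} = 0
G(28) = mex{2,1} = 0
G(29) = mex{2,1} = 0
G(30) = mex{0,2} = 1
G(31) = mex{0,2} = 1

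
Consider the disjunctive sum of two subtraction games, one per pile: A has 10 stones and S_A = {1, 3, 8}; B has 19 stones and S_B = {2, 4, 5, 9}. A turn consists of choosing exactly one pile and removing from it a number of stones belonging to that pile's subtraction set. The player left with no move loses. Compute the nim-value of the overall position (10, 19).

0

Pile A, S = {1, 3, 8}:
G(0) = 0
G(1) = mex{0} = 1
G(2) = mex{1} = 0
G(3) = mex{0,0} = 1
G(4) = mex{1,1} = 0
G(5) = mex{0,0} = 1
G(6) = mex{1,1} = 0
G(7) = mex{0,0} = 1
G(8) = mex{1,1,0} = 2
G(9) = mex{2,0,1} = 3
G(10) = mex{3,1,0} = 2
G_A(10) = 2.
Pile B, S = {2, 4, 5, 9}:
n :  0  1  2  3  4  5  6  7  8  9 10 11 12 13 14 15 16 17 18 19
G :  0  0  1  1  2  2  3  0  0  1  1  2  2  3  0  0  1  1  2  2
G_B(19) = 2.
Combined Grundy value = 2 ⊕ 2 = 0.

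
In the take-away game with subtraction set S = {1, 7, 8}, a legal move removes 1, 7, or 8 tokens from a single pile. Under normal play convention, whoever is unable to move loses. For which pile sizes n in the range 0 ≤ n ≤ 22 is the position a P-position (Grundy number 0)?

0, 2, 4, 6, 15, 17, 19, 21

n :  0  1  2  3  4  5  6  7  8  9 10 11 12 13 14 15 16 17 18 19 20 21 22
G :  0  1  0  1  0  1  0  1  2  3  2  3  2  3  2  0  1  0  1  0  1  0  1
P-positions are exactly the n with G(n) = 0.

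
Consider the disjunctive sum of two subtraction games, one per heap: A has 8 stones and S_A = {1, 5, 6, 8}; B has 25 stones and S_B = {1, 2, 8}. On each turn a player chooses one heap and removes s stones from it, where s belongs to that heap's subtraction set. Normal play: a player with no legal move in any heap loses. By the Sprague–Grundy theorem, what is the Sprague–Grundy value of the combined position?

Heap A, S = {1, 5, 6, 8}:
n : 0 1 2 3 4 5 6 7 8
G : 0 1 0 1 0 1 2 3 2
G_A(8) = 2.
Heap B, S = {1, 2, 8}:
G(0) = 0
G(1) = mex{0} = 1
G(2) = mex{1,0} = 2
G(3) = mex{2,1} = 0
G(4) = mex{0,2} = 1
G(5) = mex{1,0} = 2
G(6) = mex{2,1} = 0
G(7) = mex{0,2} = 1
G(8) = mex{1,0,0} = 2
G(9) = mex{2,1,1} = 0
G(10) = mex{0,2,2} = 1
G(11) = mex{1,0,0} = 2
G(12) = mex{2,1,1} = 0
G(13) = mex{0,2,2} = 1
G(14) = mex{1,0,0} = 2
G(15) = mex{2,1,1} = 0
G(16) = mex{0,2,2} = 1
G(17) = mex{1,0,0} = 2
G(18) = mex{2,1,1} = 0
G(19) = mex{0,2,2} = 1
G(20) = mex{1,0,0} = 2
G(21) = mex{2,1,1} = 0
G(22) = mex{0,2,2} = 1
G(23) = mex{1,0,0} = 2
G(24) = mex{2,1,1} = 0
G(25) = mex{0,2,2} = 1
G_B(25) = 1.
Combined Grundy value = 2 ⊕ 1 = 3.

3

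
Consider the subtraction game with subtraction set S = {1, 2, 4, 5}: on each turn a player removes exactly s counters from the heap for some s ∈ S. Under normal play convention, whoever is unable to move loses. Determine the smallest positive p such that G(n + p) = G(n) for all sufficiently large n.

n :  0  1  2  3  4  5  6  7  8  9 10 11 12 13 14
G :  0  1  2  0  1  2  0  1  2  0  1  2  0  1  2
G(n+3) = G(n) holds for n = 0,…,4 (a full window of length max(S) = 5), so the sequence is purely periodic with period 3.

3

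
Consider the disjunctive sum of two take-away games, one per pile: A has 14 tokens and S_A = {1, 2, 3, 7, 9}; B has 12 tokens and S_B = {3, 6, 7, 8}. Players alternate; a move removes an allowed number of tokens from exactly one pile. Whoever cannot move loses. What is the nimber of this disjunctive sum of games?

2

Pile A, S = {1, 2, 3, 7, 9}:
n :  0  1  2  3  4  5  6  7  8  9 10 11 12 13 14
G :  0  1  2  3  0  1  2  3  0  1  2  3  0  1  2
G_A(14) = 2.
Pile B, S = {3, 6, 7, 8}:
n :  0  1  2  3  4  5  6  7  8  9 10 11 12
G :  0  0  0  1  1  1  2  2  2  3  3  0  0
G_B(12) = 0.
Combined Grundy value = 2 ⊕ 0 = 2.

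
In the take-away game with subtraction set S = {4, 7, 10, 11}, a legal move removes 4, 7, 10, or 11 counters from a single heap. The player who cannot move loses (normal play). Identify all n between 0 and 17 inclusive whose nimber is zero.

n :  0  1  2  3  4  5  6  7  8  9 10 11 12 13 14 15 16 17
G :  0  0  0  0  1  1  1  1  2  2  2  2  3  3  3  0  0  0
P-positions are exactly the n with G(n) = 0.

0, 1, 2, 3, 15, 16, 17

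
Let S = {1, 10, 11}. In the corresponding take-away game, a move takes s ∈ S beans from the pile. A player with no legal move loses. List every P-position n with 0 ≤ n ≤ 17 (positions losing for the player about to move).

0, 2, 4, 6, 8

n :  0  1  2  3  4  5  6  7  8  9 10 11 12 13 14 15 16 17
G :  0  1  0  1  0  1  0  1  0  1  2  3  2  3  2  3  2  3
P-positions are exactly the n with G(n) = 0.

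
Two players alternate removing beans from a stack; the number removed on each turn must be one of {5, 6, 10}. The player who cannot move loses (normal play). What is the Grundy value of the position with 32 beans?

0

G(0) = 0
G(1) = mex{} = 0
G(2) = mex{} = 0
G(3) = mex{} = 0
G(4) = mex{} = 0
G(5) = mex{0} = 1
G(6) = mex{0,0} = 1
G(7) = mex{0,0} = 1
G(8) = mex{0,0} = 1
G(9) = mex{0,0} = 1
G(10) = mex{1,0,0} = 2
G(11) = mex{1,1,0} = 2
G(12) = mex{1,1,0} = 2
G(13) = mex{1,1,0} = 2
G(14) = mex{1,1,0} = 2
G(15) = mex{2,1,1} = 0
G(16) = mex{2,2,1} = 0
G(17) = mex{2,2,1} = 0
G(18) = mex{2,2,1} = 0
G(19) = mex{2,2,1} = 0
G(20) = mex{0,2,2} = 1
G(21) = mex{0,0,2} = 1
G(22) = mex{0,0,2} = 1
G(23) = mex{0,0,2} = 1
G(24) = mex{0,0,2} = 1
G(25) = mex{1,0,0} = 2
G(26) = mex{1,1,0} = 2
G(27) = mex{1,1,0} = 2
G(28) = mex{1,1,0} = 2
G(29) = mex{1,1,0} = 2
G(30) = mex{2,1,1} = 0
G(31) = mex{2,2,1} = 0
G(32) = mex{2,2,1} = 0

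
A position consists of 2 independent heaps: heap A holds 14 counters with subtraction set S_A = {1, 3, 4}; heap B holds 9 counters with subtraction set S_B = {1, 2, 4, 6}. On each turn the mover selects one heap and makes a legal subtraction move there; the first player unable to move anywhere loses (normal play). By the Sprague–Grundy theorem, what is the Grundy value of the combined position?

1

Heap A, S = {1, 3, 4}:
G(0) = 0
G(1) = mex{0} = 1
G(2) = mex{1} = 0
G(3) = mex{0,0} = 1
G(4) = mex{1,1,0} = 2
G(5) = mex{2,0,1} = 3
G(6) = mex{3,1,0} = 2
G(7) = mex{2,2,1} = 0
G(8) = mex{0,3,2} = 1
G(9) = mex{1,2,3} = 0
G(10) = mex{0,0,2} = 1
G(11) = mex{1,1,0} = 2
G(12) = mex{2,0,1} = 3
G(13) = mex{3,1,0} = 2
G(14) = mex{2,2,1} = 0
G_A(14) = 0.
Heap B, S = {1, 2, 4, 6}:
n : 0 1 2 3 4 5 6 7 8 9
G : 0 1 2 0 1 2 3 4 0 1
G_B(9) = 1.
Combined Grundy value = 0 ⊕ 1 = 1.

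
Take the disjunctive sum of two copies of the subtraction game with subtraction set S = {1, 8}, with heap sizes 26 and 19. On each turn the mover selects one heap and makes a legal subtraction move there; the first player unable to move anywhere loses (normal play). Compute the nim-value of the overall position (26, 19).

3

All heaps use S = {1, 8}:
n :  0  1  2  3  4  5  6  7  8  9 10 11 12 13 14 15 16 17 18 19 20 21 22 23 24 25 26
G :  0  1  0  1  0  1  0  1  2  0  1  0  1  0  1  0  1  2  0  1  0  1  0  1  0  1  2
Heap A: G(26) = 2.
Heap B: G(19) = 1.
Combined Grundy value = 2 ⊕ 1 = 3.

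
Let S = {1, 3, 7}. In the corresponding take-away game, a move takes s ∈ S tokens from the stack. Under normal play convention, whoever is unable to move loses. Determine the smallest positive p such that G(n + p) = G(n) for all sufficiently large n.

2

n :  0  1  2  3  4  5  6  7  8  9 10 11 12 13 14
G :  0  1  0  1  0  1  0  1  0  1  0  1  0  1  0
G(n+2) = G(n) holds for n = 0,…,6 (a full window of length max(S) = 7), so the sequence is purely periodic with period 2.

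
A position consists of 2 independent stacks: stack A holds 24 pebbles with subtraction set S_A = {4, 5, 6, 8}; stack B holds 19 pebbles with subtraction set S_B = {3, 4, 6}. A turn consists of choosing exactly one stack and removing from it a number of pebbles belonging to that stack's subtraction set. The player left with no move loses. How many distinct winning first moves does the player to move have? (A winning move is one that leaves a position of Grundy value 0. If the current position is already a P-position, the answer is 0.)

Stack A, S = {4, 5, 6, 8}:
n :  0  1  2  3  4  5  6  7  8  9 10 11 12 13 14 15 16 17 18 19 20 21 22 23 24
G :  0  0  0  0  1  1  1  1  2  2  2  2  0  0  0  0  1  1  1  1  2  2  2  2  0
G_A(24) = 0.
Stack B, S = {3, 4, 6}:
G(0) = 0
G(1) = mex{} = 0
G(2) = mex{} = 0
G(3) = mex{0} = 1
G(4) = mex{0,0} = 1
G(5) = mex{0,0} = 1
G(6) = mex{1,0,0} = 2
G(7) = mex{1,1,0} = 2
G(8) = mex{1,1,0} = 2
G(9) = mex{2,1,1} = 0
G(10) = mex{2,2,1} = 0
G(11) = mex{2,2,1} = 0
G(12) = mex{0,2,2} = 1
G(13) = mex{0,0,2} = 1
G(14) = mex{0,0,2} = 1
G(15) = mex{1,0,0} = 2
G(16) = mex{1,1,0} = 2
G(17) = mex{1,1,0} = 2
G(18) = mex{2,1,1} = 0
G(19) = mex{2,2,1} = 0
G_B(19) = 0.
Combined Grundy value = 0 ⊕ 0 = 0.
A winning move leaves total XOR = 0, i.e. changes one component's Grundy value g to g ⊕ X where X is the current total.
Stack A: target g' = 0⊕0 = 0, but every legal move changes the Grundy value (mex property), so 0 moves.
Stack B: target g' = 0⊕0 = 0, but every legal move changes the Grundy value (mex property), so 0 moves.

0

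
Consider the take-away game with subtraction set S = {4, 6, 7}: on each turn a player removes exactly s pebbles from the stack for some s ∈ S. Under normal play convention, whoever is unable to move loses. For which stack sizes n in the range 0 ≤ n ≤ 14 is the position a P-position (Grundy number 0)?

G(0) = 0
G(1) = mex{} = 0
G(2) = mex{} = 0
G(3) = mex{} = 0
G(4) = mex{0} = 1
G(5) = mex{0} = 1
G(6) = mex{0,0} = 1
G(7) = mex{0,0,0} = 1
G(8) = mex{1,0,0} = 2
G(9) = mex{1,0,0} = 2
G(10) = mex{1,1,0} = 2
G(11) = mex{1,1,1} = 0
G(12) = mex{2,1,1} = 0
G(13) = mex{2,1,1} = 0
G(14) = mex{2,2,1} = 0
P-positions are exactly the n with G(n) = 0.

0, 1, 2, 3, 11, 12, 13, 14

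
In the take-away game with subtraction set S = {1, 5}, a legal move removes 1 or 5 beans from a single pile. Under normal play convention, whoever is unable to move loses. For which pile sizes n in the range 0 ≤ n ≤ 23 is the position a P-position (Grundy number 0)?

0, 2, 4, 6, 8, 10, 12, 14, 16, 18, 20, 22

G(0) = 0
G(1) = mex{0} = 1
G(2) = mex{1} = 0
G(3) = mex{0} = 1
G(4) = mex{1} = 0
G(5) = mex{0,0} = 1
G(6) = mex{1,1} = 0
G(7) = mex{0,0} = 1
G(8) = mex{1,1} = 0
G(9) = mex{0,0} = 1
G(10) = mex{1,1} = 0
G(11) = mex{0,0} = 1
G(12) = mex{1,1} = 0
G(13) = mex{0,0} = 1
G(14) = mex{1,1} = 0
G(15) = mex{0,0} = 1
G(16) = mex{1,1} = 0
G(17) = mex{0,0} = 1
G(18) = mex{1,1} = 0
G(19) = mex{0,0} = 1
G(20) = mex{1,1} = 0
G(21) = mex{0,0} = 1
G(22) = mex{1,1} = 0
G(23) = mex{0,0} = 1
P-positions are exactly the n with G(n) = 0.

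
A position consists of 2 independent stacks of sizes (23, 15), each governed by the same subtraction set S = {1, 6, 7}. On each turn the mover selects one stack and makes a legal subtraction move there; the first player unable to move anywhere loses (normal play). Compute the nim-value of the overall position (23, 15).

All stacks use S = {1, 6, 7}:
n :  0  1  2  3  4  5  6  7  8  9 10 11 12 13 14 15 16 17 18 19 20 21 22 23
G :  0  1  0  1  0  1  2  3  2  3  2  3  0  1  0  1  0  1  2  3  2  3  2  3
Stack A: G(23) = 3.
Stack B: G(15) = 1.
Combined Grundy value = 3 ⊕ 1 = 2.

2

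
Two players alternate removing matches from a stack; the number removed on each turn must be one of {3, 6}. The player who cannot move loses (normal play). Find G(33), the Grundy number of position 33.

G(0) = 0
G(1) = mex{} = 0
G(2) = mex{} = 0
G(3) = mex{0} = 1
G(4) = mex{0} = 1
G(5) = mex{0} = 1
G(6) = mex{1,0} = 2
G(7) = mex{1,0} = 2
G(8) = mex{1,0} = 2
G(9) = mex{2,1} = 0
G(10) = mex{2,1} = 0
G(11) = mex{2,1} = 0
G(12) = mex{0,2} = 1
G(13) = mex{0,2} = 1
G(14) = mex{0,2} = 1
G(15) = mex{1,0} = 2
G(16) = mex{1,0} = 2
G(17) = mex{1,0} = 2
G(18) = mex{2,1} = 0
G(19) = mex{2,1} = 0
G(20) = mex{2,1} = 0
G(21) = mex{0,2} = 1
G(22) = mex{0,2} = 1
G(23) = mex{0,2} = 1
G(24) = mex{1,0} = 2
G(25) = mex{1,0} = 2
G(26) = mex{1,0} = 2
G(27) = mex{2,1} = 0
G(28) = mex{2,1} = 0
G(29) = mex{2,1} = 0
G(30) = mex{0,2} = 1
G(31) = mex{0,2} = 1
G(32) = mex{0,2} = 1
G(33) = mex{1,0} = 2

2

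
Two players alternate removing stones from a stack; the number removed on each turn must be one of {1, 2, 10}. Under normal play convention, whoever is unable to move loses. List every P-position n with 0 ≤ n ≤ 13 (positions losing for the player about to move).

n :  0  1  2  3  4  5  6  7  8  9 10 11 12 13
G :  0  1  2  0  1  2  0  1  2  0  1  2  0  1
P-positions are exactly the n with G(n) = 0.

0, 3, 6, 9, 12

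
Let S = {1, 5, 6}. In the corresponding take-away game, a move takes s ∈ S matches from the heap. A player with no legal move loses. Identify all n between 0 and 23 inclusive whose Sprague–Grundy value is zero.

0, 2, 4, 11, 13, 15, 22

G(0) = 0
G(1) = mex{0} = 1
G(2) = mex{1} = 0
G(3) = mex{0} = 1
G(4) = mex{1} = 0
G(5) = mex{0,0} = 1
G(6) = mex{1,1,0} = 2
G(7) = mex{2,0,1} = 3
G(8) = mex{3,1,0} = 2
G(9) = mex{2,0,1} = 3
G(10) = mex{3,1,0} = 2
G(11) = mex{2,2,1} = 0
G(12) = mex{0,3,2} = 1
G(13) = mex{1,2,3} = 0
G(14) = mex{0,3,2} = 1
G(15) = mex{1,2,3} = 0
G(16) = mex{0,0,2} = 1
G(17) = mex{1,1,0} = 2
G(18) = mex{2,0,1} = 3
G(19) = mex{3,1,0} = 2
G(20) = mex{2,0,1} = 3
G(21) = mex{3,1,0} = 2
G(22) = mex{2,2,1} = 0
G(23) = mex{0,3,2} = 1
P-positions are exactly the n with G(n) = 0.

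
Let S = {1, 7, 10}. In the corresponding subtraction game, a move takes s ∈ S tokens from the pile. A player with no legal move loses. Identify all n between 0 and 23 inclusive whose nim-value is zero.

n :  0  1  2  3  4  5  6  7  8  9 10 11 12 13 14 15 16 17 18 19 20 21 22 23
G :  0  1  0  1  0  1  0  1  0  1  2  3  2  3  2  3  2  0  1  0  1  0  1  0
P-positions are exactly the n with G(n) = 0.

0, 2, 4, 6, 8, 17, 19, 21, 23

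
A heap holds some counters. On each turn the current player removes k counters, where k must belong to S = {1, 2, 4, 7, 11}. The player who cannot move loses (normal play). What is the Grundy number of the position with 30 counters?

0

n :  0  1  2  3  4  5  6  7  8  9 10 11 12 13 14 15 16 17 18 19 20 21 22 23 24 25 26 27 28 29 30
G :  0  1  2  0  1  2  0  1  2  0  1  2  0  1  2  0  1  2  0  1  2  0  1  2  0  1  2  0  1  2  0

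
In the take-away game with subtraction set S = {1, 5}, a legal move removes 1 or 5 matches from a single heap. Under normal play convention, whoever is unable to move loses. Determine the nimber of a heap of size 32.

n :  0  1  2  3  4  5  6  7  8  9 10 11 12 13 14 15 16 17 18 19 20 21 22 23 24 25 26 27 28 29 30 31 32
G :  0  1  0  1  0  1  0  1  0  1  0  1  0  1  0  1  0  1  0  1  0  1  0  1  0  1  0  1  0  1  0  1  0

0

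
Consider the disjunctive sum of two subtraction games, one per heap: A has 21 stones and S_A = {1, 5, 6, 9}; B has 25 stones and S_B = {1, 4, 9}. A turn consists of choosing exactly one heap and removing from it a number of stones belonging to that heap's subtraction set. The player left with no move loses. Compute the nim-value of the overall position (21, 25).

3

Heap A, S = {1, 5, 6, 9}:
n :  0  1  2  3  4  5  6  7  8  9 10 11 12 13 14 15 16 17 18 19 20 21
G :  0  1  0  1  0  1  2  3  2  3  2  3  0  1  0  1  0  1  2  3  2  3
G_A(21) = 3.
Heap B, S = {1, 4, 9}:
G(0) = 0
G(1) = mex{0} = 1
G(2) = mex{1} = 0
G(3) = mex{0} = 1
G(4) = mex{1,0} = 2
G(5) = mex{2,1} = 0
G(6) = mex{0,0} = 1
G(7) = mex{1,1} = 0
G(8) = mex{0,2} = 1
G(9) = mex{1,0,0} = 2
G(10) = mex{2,1,1} = 0
G(11) = mex{0,0,0} = 1
G(12) = mex{1,1,1} = 0
G(13) = mex{0,2,2} = 1
G(14) = mex{1,0,0} = 2
G(15) = mex{2,1,1} = 0
G(16) = mex{0,0,0} = 1
G(17) = mex{1,1,1} = 0
G(18) = mex{0,2,2} = 1
G(19) = mex{1,0,0} = 2
G(20) = mex{2,1,1} = 0
G(21) = mex{0,0,0} = 1
G(22) = mex{1,1,1} = 0
G(23) = mex{0,2,2} = 1
G(24) = mex{1,0,0} = 2
G(25) = mex{2,1,1} = 0
G_B(25) = 0.
Combined Grundy value = 3 ⊕ 0 = 3.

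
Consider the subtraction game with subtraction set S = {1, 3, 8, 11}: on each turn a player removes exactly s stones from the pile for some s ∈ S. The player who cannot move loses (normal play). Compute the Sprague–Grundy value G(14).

2

n :  0  1  2  3  4  5  6  7  8  9 10 11 12 13 14
G :  0  1  0  1  0  1  0  1  2  3  2  3  2  3  2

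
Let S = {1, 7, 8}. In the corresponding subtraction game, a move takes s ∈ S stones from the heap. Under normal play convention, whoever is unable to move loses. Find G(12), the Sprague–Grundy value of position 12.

n :  0  1  2  3  4  5  6  7  8  9 10 11 12
G :  0  1  0  1  0  1  0  1  2  3  2  3  2

2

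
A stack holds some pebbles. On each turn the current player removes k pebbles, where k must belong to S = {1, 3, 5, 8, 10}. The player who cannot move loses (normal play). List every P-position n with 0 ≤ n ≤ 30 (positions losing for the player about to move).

0, 2, 4, 6, 13, 15, 17, 19, 26, 28, 30

n :  0  1  2  3  4  5  6  7  8  9 10 11 12 13 14 15 16 17 18 19 20 21 22 23 24 25 26 27 28 29 30
G :  0  1  0  1  0  1  0  1  2  3  2  3  2  0  1  0  1  0  1  0  1  2  3  2  3  2  0  1  0  1  0
P-positions are exactly the n with G(n) = 0.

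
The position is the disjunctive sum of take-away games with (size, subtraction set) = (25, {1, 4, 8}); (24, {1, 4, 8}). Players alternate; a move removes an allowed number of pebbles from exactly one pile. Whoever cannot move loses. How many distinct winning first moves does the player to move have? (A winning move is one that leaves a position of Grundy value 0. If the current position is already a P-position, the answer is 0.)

3

Pile A, S = {1, 4, 8}:
n :  0  1  2  3  4  5  6  7  8  9 10 11 12 13 14 15 16 17 18 19 20 21 22 23 24 25
G :  0  1  0  1  2  0  1  0  1  2  3  2  0  1  0  1  2  0  1  0  1  2  3  2  0  1
G_A(25) = 1.
Pile B, S = {1, 4, 8}:
G(0) = 0
G(1) = mex{0} = 1
G(2) = mex{1} = 0
G(3) = mex{0} = 1
G(4) = mex{1,0} = 2
G(5) = mex{2,1} = 0
G(6) = mex{0,0} = 1
G(7) = mex{1,1} = 0
G(8) = mex{0,2,0} = 1
G(9) = mex{1,0,1} = 2
G(10) = mex{2,1,0} = 3
G(11) = mex{3,0,1} = 2
G(12) = mex{2,1,2} = 0
G(13) = mex{0,2,0} = 1
G(14) = mex{1,3,1} = 0
G(15) = mex{0,2,0} = 1
G(16) = mex{1,0,1} = 2
G(17) = mex{2,1,2} = 0
G(18) = mex{0,0,3} = 1
G(19) = mex{1,1,2} = 0
G(20) = mex{0,2,0} = 1
G(21) = mex{1,0,1} = 2
G(22) = mex{2,1,0} = 3
G(23) = mex{3,0,1} = 2
G(24) = mex{2,1,2} = 0
G_B(24) = 0.
Combined Grundy value = 1 ⊕ 0 = 1.
A winning move leaves total XOR = 0, i.e. changes one component's Grundy value g to g ⊕ X where X is the current total.
Pile A: need g' = 1⊕1 = 0. Options: 25−1→G=0, 25−4→G=2, 25−8→G=0. Hits: 2.
Pile B: need g' = 0⊕1 = 1. Options: 24−1→G=2, 24−4→G=1, 24−8→G=2. Hits: 1.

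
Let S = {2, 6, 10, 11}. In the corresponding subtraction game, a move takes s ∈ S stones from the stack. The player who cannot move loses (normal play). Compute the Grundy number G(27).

n :  0  1  2  3  4  5  6  7  8  9 10 11 12 13 14 15 16 17 18 19 20 21 22 23 24 25 26 27
G :  0  0  1  1  0  0  1  1  0  0  1  1  2  0  3  1  2  0  3  1  2  0  0  1  1  0  0  1

1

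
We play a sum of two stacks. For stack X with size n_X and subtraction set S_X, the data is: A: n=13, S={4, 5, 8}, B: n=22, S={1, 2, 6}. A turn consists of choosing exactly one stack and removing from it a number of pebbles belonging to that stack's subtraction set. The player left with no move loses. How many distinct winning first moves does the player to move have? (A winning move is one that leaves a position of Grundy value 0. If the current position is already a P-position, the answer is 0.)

2

Stack A, S = {4, 5, 8}:
G(0) = 0
G(1) = mex{} = 0
G(2) = mex{} = 0
G(3) = mex{} = 0
G(4) = mex{0} = 1
G(5) = mex{0,0} = 1
G(6) = mex{0,0} = 1
G(7) = mex{0,0} = 1
G(8) = mex{1,0,0} = 2
G(9) = mex{1,1,0} = 2
G(10) = mex{1,1,0} = 2
G(11) = mex{1,1,0} = 2
G(12) = mex{2,1,1} = 0
G(13) = mex{2,2,1} = 0
G_A(13) = 0.
Stack B, S = {1, 2, 6}:
n :  0  1  2  3  4  5  6  7  8  9 10 11 12 13 14 15 16 17 18 19 20 21 22
G :  0  1  2  0  1  2  3  0  1  2  0  1  2  3  0  1  2  0  1  2  3  0  1
G_B(22) = 1.
Combined Grundy value = 0 ⊕ 1 = 1.
A winning move leaves total XOR = 0, i.e. changes one component's Grundy value g to g ⊕ X where X is the current total.
Stack A: need g' = 0⊕1 = 1. Options: 13−4→G=2, 13−5→G=2, 13−8→G=1. Hits: 1.
Stack B: need g' = 1⊕1 = 0. Options: 22−1→G=0, 22−2→G=3, 22−6→G=2. Hits: 1.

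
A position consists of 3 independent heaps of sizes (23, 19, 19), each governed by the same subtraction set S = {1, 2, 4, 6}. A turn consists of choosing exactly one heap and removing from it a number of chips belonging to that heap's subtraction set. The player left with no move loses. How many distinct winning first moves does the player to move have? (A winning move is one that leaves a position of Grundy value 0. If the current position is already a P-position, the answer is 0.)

3

All heaps use S = {1, 2, 4, 6}:
n :  0  1  2  3  4  5  6  7  8  9 10 11 12 13 14 15 16 17 18 19 20 21 22 23
G :  0  1  2  0  1  2  3  4  0  1  2  0  1  2  3  4  0  1  2  0  1  2  3  4
Heap A: G(23) = 4.
Heap B: G(19) = 0.
Heap C: G(19) = 0.
Combined Grundy value = 4 ⊕ 0 ⊕ 0 = 4.
A winning move leaves total XOR = 0, i.e. changes one component's Grundy value g to g ⊕ X where X is the current total.
Heap A: need g' = 4⊕4 = 0. Options: 23−1→G=3, 23−2→G=2, 23−4→G=0, 23−6→G=1. Hits: 1.
Heap B: need g' = 0⊕4 = 4. Options: 19−1→G=2, 19−2→G=1, 19−4→G=4, 19−6→G=2. Hits: 1.
Heap C: need g' = 0⊕4 = 4. Options: 19−1→G=2, 19−2→G=1, 19−4→G=4, 19−6→G=2. Hits: 1.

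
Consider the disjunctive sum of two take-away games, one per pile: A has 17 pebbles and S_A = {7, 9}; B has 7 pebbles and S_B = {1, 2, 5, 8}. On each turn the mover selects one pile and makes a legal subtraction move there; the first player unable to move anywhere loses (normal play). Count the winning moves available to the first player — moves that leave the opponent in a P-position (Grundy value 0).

Pile A, S = {7, 9}:
G(0) = 0
G(1) = mex{} = 0
G(2) = mex{} = 0
G(3) = mex{} = 0
G(4) = mex{} = 0
G(5) = mex{} = 0
G(6) = mex{} = 0
G(7) = mex{0} = 1
G(8) = mex{0} = 1
G(9) = mex{0,0} = 1
G(10) = mex{0,0} = 1
G(11) = mex{0,0} = 1
G(12) = mex{0,0} = 1
G(13) = mex{0,0} = 1
G(14) = mex{1,0} = 2
G(15) = mex{1,0} = 2
G(16) = mex{1,1} = 0
G(17) = mex{1,1} = 0
G_A(17) = 0.
Pile B, S = {1, 2, 5, 8}:
n : 0 1 2 3 4 5 6 7
G : 0 1 2 0 1 2 0 1
G_B(7) = 1.
Combined Grundy value = 0 ⊕ 1 = 1.
A winning move leaves total XOR = 0, i.e. changes one component's Grundy value g to g ⊕ X where X is the current total.
Pile A: need g' = 0⊕1 = 1. Options: 17−7→G=1, 17−9→G=1. Hits: 2.
Pile B: need g' = 1⊕1 = 0. Options: 7−1→G=0, 7−2→G=2, 7−5→G=2. Hits: 1.

3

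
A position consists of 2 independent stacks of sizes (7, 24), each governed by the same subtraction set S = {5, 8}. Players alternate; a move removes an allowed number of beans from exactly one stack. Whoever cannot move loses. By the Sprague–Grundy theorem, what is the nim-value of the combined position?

All stacks use S = {5, 8}:
n :  0  1  2  3  4  5  6  7  8  9 10 11 12 13 14 15 16 17 18 19 20 21 22 23 24
G :  0  0  0  0  0  1  1  1  1  1  2  2  2  0  0  0  0  0  1  1  1  1  1  2  2
Stack A: G(7) = 1.
Stack B: G(24) = 2.
Combined Grundy value = 1 ⊕ 2 = 3.

3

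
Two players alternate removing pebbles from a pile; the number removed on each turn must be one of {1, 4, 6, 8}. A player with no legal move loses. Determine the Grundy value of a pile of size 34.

G(0) = 0
G(1) = mex{0} = 1
G(2) = mex{1} = 0
G(3) = mex{0} = 1
G(4) = mex{1,0} = 2
G(5) = mex{2,1} = 0
G(6) = mex{0,0,0} = 1
G(7) = mex{1,1,1} = 0
G(8) = mex{0,2,0,0} = 1
G(9) = mex{1,0,1,1} = 2
G(10) = mex{2,1,2,0} = 3
G(11) = mex{3,0,0,1} = 2
G(12) = mex{2,1,1,2} = 0
G(13) = mex{0,2,0,0} = 1
G(14) = mex{1,3,1,1} = 0
G(15) = mex{0,2,2,0} = 1
G(16) = mex{1,0,3,1} = 2
G(17) = mex{2,1,2,2} = 0
G(18) = mex{0,0,0,3} = 1
G(19) = mex{1,1,1,2} = 0
G(20) = mex{0,2,0,0} = 1
G(21) = mex{1,0,1,1} = 2
G(22) = mex{2,1,2,0} = 3
G(23) = mex{3,0,0,1} = 2
G(24) = mex{2,1,1,2} = 0
G(25) = mex{0,2,0,0} = 1
G(26) = mex{1,3,1,1} = 0
G(27) = mex{0,2,2,0} = 1
G(28) = mex{1,0,3,1} = 2
G(29) = mex{2,1,2,2} = 0
G(30) = mex{0,0,0,3} = 1
G(31) = mex{1,1,1,2} = 0
G(32) = mex{0,2,0,0} = 1
G(33) = mex{1,0,1,1} = 2
G(34) = mex{2,1,2,0} = 3

3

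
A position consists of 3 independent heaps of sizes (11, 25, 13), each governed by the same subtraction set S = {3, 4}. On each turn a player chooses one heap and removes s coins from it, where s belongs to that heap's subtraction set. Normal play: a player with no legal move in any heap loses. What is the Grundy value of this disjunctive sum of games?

2

All heaps use S = {3, 4}:
G(0) = 0
G(1) = mex{} = 0
G(2) = mex{} = 0
G(3) = mex{0} = 1
G(4) = mex{0,0} = 1
G(5) = mex{0,0} = 1
G(6) = mex{1,0} = 2
G(7) = mex{1,1} = 0
G(8) = mex{1,1} = 0
G(9) = mex{2,1} = 0
G(10) = mex{0,2} = 1
G(11) = mex{0,0} = 1
G(12) = mex{0,0} = 1
G(13) = mex{1,0} = 2
G(14) = mex{1,1} = 0
G(15) = mex{1,1} = 0
G(16) = mex{2,1} = 0
G(17) = mex{0,2} = 1
G(18) = mex{0,0} = 1
G(19) = mex{0,0} = 1
G(20) = mex{1,0} = 2
G(21) = mex{1,1} = 0
G(22) = mex{1,1} = 0
G(23) = mex{2,1} = 0
G(24) = mex{0,2} = 1
G(25) = mex{0,0} = 1
Heap A: G(11) = 1.
Heap B: G(25) = 1.
Heap C: G(13) = 2.
Combined Grundy value = 1 ⊕ 1 ⊕ 2 = 2.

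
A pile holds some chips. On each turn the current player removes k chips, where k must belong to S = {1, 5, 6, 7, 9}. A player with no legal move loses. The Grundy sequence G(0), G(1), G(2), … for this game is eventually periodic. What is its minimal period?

12

G(0) = 0
G(1) = mex{0} = 1
G(2) = mex{1} = 0
G(3) = mex{0} = 1
G(4) = mex{1} = 0
G(5) = mex{0,0} = 1
G(6) = mex{1,1,0} = 2
G(7) = mex{2,0,1,0} = 3
G(8) = mex{3,1,0,1} = 2
G(9) = mex{2,0,1,0,0} = 3
G(10) = mex{3,1,0,1,1} = 2
G(11) = mex{2,2,1,0,0} = 3
G(12) = mex{3,3,2,1,1} = 0
G(13) = mex{0,2,3,2,0} = 1
G(14) = mex{1,3,2,3,1} = 0
G(15) = mex{0,2,3,2,2} = 1
G(16) = mex{1,3,2,3,3} = 0
G(17) = mex{0,0,3,2,2} = 1
G(18) = mex{1,1,0,3,3} = 2
G(19) = mex{2,0,1,0,2} = 3
G(20) = mex{3,1,0,1,3} = 2
G(21) = mex{2,0,1,0,0} = 3
G(22) = mex{3,1,0,1,1} = 2
G(23) = mex{2,2,1,0,0} = 3
G(24) = mex{3,3,2,1,1} = 0
G(25) = mex{0,2,3,2,0} = 1
G(n+12) = G(n) holds for n = 0,…,8 (a full window of length max(S) = 9), so the sequence is purely periodic with period 12.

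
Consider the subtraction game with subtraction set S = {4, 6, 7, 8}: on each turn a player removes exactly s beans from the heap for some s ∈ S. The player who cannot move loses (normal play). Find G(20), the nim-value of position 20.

G(0) = 0
G(1) = mex{} = 0
G(2) = mex{} = 0
G(3) = mex{} = 0
G(4) = mex{0} = 1
G(5) = mex{0} = 1
G(6) = mex{0,0} = 1
G(7) = mex{0,0,0} = 1
G(8) = mex{1,0,0,0} = 2
G(9) = mex{1,0,0,0} = 2
G(10) = mex{1,1,0,0} = 2
G(11) = mex{1,1,1,0} = 2
G(12) = mex{2,1,1,1} = 0
G(13) = mex{2,1,1,1} = 0
G(14) = mex{2,2,1,1} = 0
G(15) = mex{2,2,2,1} = 0
G(16) = mex{0,2,2,2} = 1
G(17) = mex{0,2,2,2} = 1
G(18) = mex{0,0,2,2} = 1
G(19) = mex{0,0,0,2} = 1
G(20) = mex{1,0,0,0} = 2

2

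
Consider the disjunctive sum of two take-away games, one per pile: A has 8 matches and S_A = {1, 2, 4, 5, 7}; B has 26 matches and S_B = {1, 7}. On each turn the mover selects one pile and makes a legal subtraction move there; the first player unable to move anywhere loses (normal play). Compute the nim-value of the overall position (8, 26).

2

Pile A, S = {1, 2, 4, 5, 7}:
G(0) = 0
G(1) = mex{0} = 1
G(2) = mex{1,0} = 2
G(3) = mex{2,1} = 0
G(4) = mex{0,2,0} = 1
G(5) = mex{1,0,1,0} = 2
G(6) = mex{2,1,2,1} = 0
G(7) = mex{0,2,0,2,0} = 1
G(8) = mex{1,0,1,0,1} = 2
G_A(8) = 2.
Pile B, S = {1, 7}:
G(0) = 0
G(1) = mex{0} = 1
G(2) = mex{1} = 0
G(3) = mex{0} = 1
G(4) = mex{1} = 0
G(5) = mex{0} = 1
G(6) = mex{1} = 0
G(7) = mex{0,0} = 1
G(8) = mex{1,1} = 0
G(9) = mex{0,0} = 1
G(10) = mex{1,1} = 0
G(11) = mex{0,0} = 1
G(12) = mex{1,1} = 0
G(13) = mex{0,0} = 1
G(14) = mex{1,1} = 0
G(15) = mex{0,0} = 1
G(16) = mex{1,1} = 0
G(17) = mex{0,0} = 1
G(18) = mex{1,1} = 0
G(19) = mex{0,0} = 1
G(20) = mex{1,1} = 0
G(21) = mex{0,0} = 1
G(22) = mex{1,1} = 0
G(23) = mex{0,0} = 1
G(24) = mex{1,1} = 0
G(25) = mex{0,0} = 1
G(26) = mex{1,1} = 0
G_B(26) = 0.
Combined Grundy value = 2 ⊕ 0 = 2.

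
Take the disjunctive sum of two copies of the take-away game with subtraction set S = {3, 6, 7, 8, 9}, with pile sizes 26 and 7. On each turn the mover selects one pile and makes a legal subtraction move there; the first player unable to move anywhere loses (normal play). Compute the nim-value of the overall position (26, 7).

All piles use S = {3, 6, 7, 8, 9}:
G(0) = 0
G(1) = mex{} = 0
G(2) = mex{} = 0
G(3) = mex{0} = 1
G(4) = mex{0} = 1
G(5) = mex{0} = 1
G(6) = mex{1,0} = 2
G(7) = mex{1,0,0} = 2
G(8) = mex{1,0,0,0} = 2
G(9) = mex{2,1,0,0,0} = 3
G(10) = mex{2,1,1,0,0} = 3
G(11) = mex{2,1,1,1,0} = 3
G(12) = mex{3,2,1,1,1} = 0
G(13) = mex{3,2,2,1,1} = 0
G(14) = mex{3,2,2,2,1} = 0
G(15) = mex{0,3,2,2,2} = 1
G(16) = mex{0,3,3,2,2} = 1
G(17) = mex{0,3,3,3,2} = 1
G(18) = mex{1,0,3,3,3} = 2
G(19) = mex{1,0,0,3,3} = 2
G(20) = mex{1,0,0,0,3} = 2
G(21) = mex{2,1,0,0,0} = 3
G(22) = mex{2,1,1,0,0} = 3
G(23) = mex{2,1,1,1,0} = 3
G(24) = mex{3,2,1,1,1} = 0
G(25) = mex{3,2,2,1,1} = 0
G(26) = mex{3,2,2,2,1} = 0
Pile A: G(26) = 0.
Pile B: G(7) = 2.
Combined Grundy value = 0 ⊕ 2 = 2.

2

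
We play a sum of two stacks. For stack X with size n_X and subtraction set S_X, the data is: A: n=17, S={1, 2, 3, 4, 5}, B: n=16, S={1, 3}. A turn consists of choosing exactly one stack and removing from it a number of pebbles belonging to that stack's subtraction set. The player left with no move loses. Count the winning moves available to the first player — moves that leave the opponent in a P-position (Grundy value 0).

Stack A, S = {1, 2, 3, 4, 5}:
G(0) = 0
G(1) = mex{0} = 1
G(2) = mex{1,0} = 2
G(3) = mex{2,1,0} = 3
G(4) = mex{3,2,1,0} = 4
G(5) = mex{4,3,2,1,0} = 5
G(6) = mex{5,4,3,2,1} = 0
G(7) = mex{0,5,4,3,2} = 1
G(8) = mex{1,0,5,4,3} = 2
G(9) = mex{2,1,0,5,4} = 3
G(10) = mex{3,2,1,0,5} = 4
G(11) = mex{4,3,2,1,0} = 5
G(12) = mex{5,4,3,2,1} = 0
G(13) = mex{0,5,4,3,2} = 1
G(14) = mex{1,0,5,4,3} = 2
G(15) = mex{2,1,0,5,4} = 3
G(16) = mex{3,2,1,0,5} = 4
G(17) = mex{4,3,2,1,0} = 5
G_A(17) = 5.
Stack B, S = {1, 3}:
G(0) = 0
G(1) = mex{0} = 1
G(2) = mex{1} = 0
G(3) = mex{0,0} = 1
G(4) = mex{1,1} = 0
G(5) = mex{0,0} = 1
G(6) = mex{1,1} = 0
G(7) = mex{0,0} = 1
G(8) = mex{1,1} = 0
G(9) = mex{0,0} = 1
G(10) = mex{1,1} = 0
G(11) = mex{0,0} = 1
G(12) = mex{1,1} = 0
G(13) = mex{0,0} = 1
G(14) = mex{1,1} = 0
G(15) = mex{0,0} = 1
G(16) = mex{1,1} = 0
G_B(16) = 0.
Combined Grundy value = 5 ⊕ 0 = 5.
A winning move leaves total XOR = 0, i.e. changes one component's Grundy value g to g ⊕ X where X is the current total.
Stack A: need g' = 5⊕5 = 0. Options: 17−1→G=4, 17−2→G=3, 17−3→G=2, 17−4→G=1, 17−5→G=0. Hits: 1.
Stack B: need g' = 0⊕5 = 5. Options: 16−1→G=1, 16−3→G=1. Hits: 0.

1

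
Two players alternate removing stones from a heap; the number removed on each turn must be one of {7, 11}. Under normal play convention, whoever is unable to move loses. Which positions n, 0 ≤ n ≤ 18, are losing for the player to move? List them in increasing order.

0, 1, 2, 3, 4, 5, 6, 18

n :  0  1  2  3  4  5  6  7  8  9 10 11 12 13 14 15 16 17 18
G :  0  0  0  0  0  0  0  1  1  1  1  1  1  1  2  2  2  2  0
P-positions are exactly the n with G(n) = 0.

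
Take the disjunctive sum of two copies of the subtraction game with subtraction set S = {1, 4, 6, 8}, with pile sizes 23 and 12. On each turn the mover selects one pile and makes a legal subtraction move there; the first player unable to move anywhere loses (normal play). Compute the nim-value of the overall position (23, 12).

2

All piles use S = {1, 4, 6, 8}:
n :  0  1  2  3  4  5  6  7  8  9 10 11 12 13 14 15 16 17 18 19 20 21 22 23
G :  0  1  0  1  2  0  1  0  1  2  3  2  0  1  0  1  2  0  1  0  1  2  3  2
Pile A: G(23) = 2.
Pile B: G(12) = 0.
Combined Grundy value = 2 ⊕ 0 = 2.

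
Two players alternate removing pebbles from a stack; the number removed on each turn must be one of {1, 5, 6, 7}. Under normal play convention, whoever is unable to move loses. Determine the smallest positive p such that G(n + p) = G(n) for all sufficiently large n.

G(0) = 0
G(1) = mex{0} = 1
G(2) = mex{1} = 0
G(3) = mex{0} = 1
G(4) = mex{1} = 0
G(5) = mex{0,0} = 1
G(6) = mex{1,1,0} = 2
G(7) = mex{2,0,1,0} = 3
G(8) = mex{3,1,0,1} = 2
G(9) = mex{2,0,1,0} = 3
G(10) = mex{3,1,0,1} = 2
G(11) = mex{2,2,1,0} = 3
G(12) = mex{3,3,2,1} = 0
G(13) = mex{0,2,3,2} = 1
G(14) = mex{1,3,2,3} = 0
G(15) = mex{0,2,3,2} = 1
G(16) = mex{1,3,2,3} = 0
G(17) = mex{0,0,3,2} = 1
G(18) = mex{1,1,0,3} = 2
G(19) = mex{2,0,1,0} = 3
G(20) = mex{3,1,0,1} = 2
G(21) = mex{2,0,1,0} = 3
G(22) = mex{3,1,0,1} = 2
G(23) = mex{2,2,1,0} = 3
G(24) = mex{3,3,2,1} = 0
G(25) = mex{0,2,3,2} = 1
G(n+12) = G(n) holds for n = 0,…,6 (a full window of length max(S) = 7), so the sequence is purely periodic with period 12.

12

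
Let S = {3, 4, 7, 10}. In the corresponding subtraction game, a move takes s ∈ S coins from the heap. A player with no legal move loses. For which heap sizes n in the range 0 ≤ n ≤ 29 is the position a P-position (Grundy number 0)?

0, 1, 2, 13, 14, 15, 26, 27, 28

G(0) = 0
G(1) = mex{} = 0
G(2) = mex{} = 0
G(3) = mex{0} = 1
G(4) = mex{0,0} = 1
G(5) = mex{0,0} = 1
G(6) = mex{1,0} = 2
G(7) = mex{1,1,0} = 2
G(8) = mex{1,1,0} = 2
G(9) = mex{2,1,0} = 3
G(10) = mex{2,2,1,0} = 3
G(11) = mex{2,2,1,0} = 3
G(12) = mex{3,2,1,0} = 4
G(13) = mex{3,3,2,1} = 0
G(14) = mex{3,3,2,1} = 0
G(15) = mex{4,3,2,1} = 0
G(16) = mex{0,4,3,2} = 1
G(17) = mex{0,0,3,2} = 1
G(18) = mex{0,0,3,2} = 1
G(19) = mex{1,0,4,3} = 2
G(20) = mex{1,1,0,3} = 2
G(21) = mex{1,1,0,3} = 2
G(22) = mex{2,1,0,4} = 3
G(23) = mex{2,2,1,0} = 3
G(24) = mex{2,2,1,0} = 3
G(25) = mex{3,2,1,0} = 4
G(26) = mex{3,3,2,1} = 0
G(27) = mex{3,3,2,1} = 0
G(28) = mex{4,3,2,1} = 0
G(29) = mex{0,4,3,2} = 1
P-positions are exactly the n with G(n) = 0.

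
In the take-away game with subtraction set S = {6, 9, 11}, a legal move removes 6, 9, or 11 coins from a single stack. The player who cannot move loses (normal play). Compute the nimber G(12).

2

n :  0  1  2  3  4  5  6  7  8  9 10 11 12
G :  0  0  0  0  0  0  1  1  1  1  1  1  2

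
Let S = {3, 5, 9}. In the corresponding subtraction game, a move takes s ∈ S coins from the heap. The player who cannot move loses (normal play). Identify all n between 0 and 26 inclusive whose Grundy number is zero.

G(0) = 0
G(1) = mex{} = 0
G(2) = mex{} = 0
G(3) = mex{0} = 1
G(4) = mex{0} = 1
G(5) = mex{0,0} = 1
G(6) = mex{1,0} = 2
G(7) = mex{1,0} = 2
G(8) = mex{1,1} = 0
G(9) = mex{2,1,0} = 3
G(10) = mex{2,1,0} = 3
G(11) = mex{0,2,0} = 1
G(12) = mex{3,2,1} = 0
G(13) = mex{3,0,1} = 2
G(14) = mex{1,3,1} = 0
G(15) = mex{0,3,2} = 1
G(16) = mex{2,1,2} = 0
G(17) = mex{0,0,0} = 1
G(18) = mex{1,2,3} = 0
G(19) = mex{0,0,3} = 1
G(20) = mex{1,1,1} = 0
G(21) = mex{0,0,0} = 1
G(22) = mex{1,1,2} = 0
G(23) = mex{0,0,0} = 1
G(24) = mex{1,1,1} = 0
G(25) = mex{0,0,0} = 1
G(26) = mex{1,1,1} = 0
P-positions are exactly the n with G(n) = 0.

0, 1, 2, 8, 12, 14, 16, 18, 20, 22, 24, 26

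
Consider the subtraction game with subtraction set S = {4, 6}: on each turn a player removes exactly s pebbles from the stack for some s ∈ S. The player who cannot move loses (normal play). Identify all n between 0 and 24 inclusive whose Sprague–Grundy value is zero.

G(0) = 0
G(1) = mex{} = 0
G(2) = mex{} = 0
G(3) = mex{} = 0
G(4) = mex{0} = 1
G(5) = mex{0} = 1
G(6) = mex{0,0} = 1
G(7) = mex{0,0} = 1
G(8) = mex{1,0} = 2
G(9) = mex{1,0} = 2
G(10) = mex{1,1} = 0
G(11) = mex{1,1} = 0
G(12) = mex{2,1} = 0
G(13) = mex{2,1} = 0
G(14) = mex{0,2} = 1
G(15) = mex{0,2} = 1
G(16) = mex{0,0} = 1
G(17) = mex{0,0} = 1
G(18) = mex{1,0} = 2
G(19) = mex{1,0} = 2
G(20) = mex{1,1} = 0
G(21) = mex{1,1} = 0
G(22) = mex{2,1} = 0
G(23) = mex{2,1} = 0
G(24) = mex{0,2} = 1
P-positions are exactly the n with G(n) = 0.

0, 1, 2, 3, 10, 11, 12, 13, 20, 21, 22, 23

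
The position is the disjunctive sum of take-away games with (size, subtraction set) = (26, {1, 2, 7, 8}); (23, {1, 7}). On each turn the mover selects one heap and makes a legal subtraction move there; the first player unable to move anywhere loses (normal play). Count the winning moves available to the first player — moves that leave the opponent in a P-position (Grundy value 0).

2

Heap A, S = {1, 2, 7, 8}:
G(0) = 0
G(1) = mex{0} = 1
G(2) = mex{1,0} = 2
G(3) = mex{2,1} = 0
G(4) = mex{0,2} = 1
G(5) = mex{1,0} = 2
G(6) = mex{2,1} = 0
G(7) = mex{0,2,0} = 1
G(8) = mex{1,0,1,0} = 2
G(9) = mex{2,1,2,1} = 0
G(10) = mex{0,2,0,2} = 1
G(11) = mex{1,0,1,0} = 2
G(12) = mex{2,1,2,1} = 0
G(13) = mex{0,2,0,2} = 1
G(14) = mex{1,0,1,0} = 2
G(15) = mex{2,1,2,1} = 0
G(16) = mex{0,2,0,2} = 1
G(17) = mex{1,0,1,0} = 2
G(18) = mex{2,1,2,1} = 0
G(19) = mex{0,2,0,2} = 1
G(20) = mex{1,0,1,0} = 2
G(21) = mex{2,1,2,1} = 0
G(22) = mex{0,2,0,2} = 1
G(23) = mex{1,0,1,0} = 2
G(24) = mex{2,1,2,1} = 0
G(25) = mex{0,2,0,2} = 1
G(26) = mex{1,0,1,0} = 2
G_A(26) = 2.
Heap B, S = {1, 7}:
n :  0  1  2  3  4  5  6  7  8  9 10 11 12 13 14 15 16 17 18 19 20 21 22 23
G :  0  1  0  1  0  1  0  1  0  1  0  1  0  1  0  1  0  1  0  1  0  1  0  1
G_B(23) = 1.
Combined Grundy value = 2 ⊕ 1 = 3.
A winning move leaves total XOR = 0, i.e. changes one component's Grundy value g to g ⊕ X where X is the current total.
Heap A: need g' = 2⊕3 = 1. Options: 26−1→G=1, 26−2→G=0, 26−7→G=1, 26−8→G=0. Hits: 2.
Heap B: need g' = 1⊕3 = 2. Options: 23−1→G=0, 23−7→G=0. Hits: 0.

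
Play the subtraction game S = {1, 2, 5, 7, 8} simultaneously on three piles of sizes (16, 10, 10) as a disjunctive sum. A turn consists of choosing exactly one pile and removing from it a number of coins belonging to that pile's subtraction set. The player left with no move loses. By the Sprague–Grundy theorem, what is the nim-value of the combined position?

1

All piles use S = {1, 2, 5, 7, 8}:
G(0) = 0
G(1) = mex{0} = 1
G(2) = mex{1,0} = 2
G(3) = mex{2,1} = 0
G(4) = mex{0,2} = 1
G(5) = mex{1,0,0} = 2
G(6) = mex{2,1,1} = 0
G(7) = mex{0,2,2,0} = 1
G(8) = mex{1,0,0,1,0} = 2
G(9) = mex{2,1,1,2,1} = 0
G(10) = mex{0,2,2,0,2} = 1
G(11) = mex{1,0,0,1,0} = 2
G(12) = mex{2,1,1,2,1} = 0
G(13) = mex{0,2,2,0,2} = 1
G(14) = mex{1,0,0,1,0} = 2
G(15) = mex{2,1,1,2,1} = 0
G(16) = mex{0,2,2,0,2} = 1
Pile A: G(16) = 1.
Pile B: G(10) = 1.
Pile C: G(10) = 1.
Combined Grundy value = 1 ⊕ 1 ⊕ 1 = 1.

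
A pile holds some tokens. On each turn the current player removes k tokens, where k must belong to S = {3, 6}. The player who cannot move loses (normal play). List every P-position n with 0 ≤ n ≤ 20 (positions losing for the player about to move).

n :  0  1  2  3  4  5  6  7  8  9 10 11 12 13 14 15 16 17 18 19 20
G :  0  0  0  1  1  1  2  2  2  0  0  0  1  1  1  2  2  2  0  0  0
P-positions are exactly the n with G(n) = 0.

0, 1, 2, 9, 10, 11, 18, 19, 20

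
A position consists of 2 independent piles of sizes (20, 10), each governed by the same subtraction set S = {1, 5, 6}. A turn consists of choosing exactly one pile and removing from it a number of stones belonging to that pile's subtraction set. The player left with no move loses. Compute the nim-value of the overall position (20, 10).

1

All piles use S = {1, 5, 6}:
G(0) = 0
G(1) = mex{0} = 1
G(2) = mex{1} = 0
G(3) = mex{0} = 1
G(4) = mex{1} = 0
G(5) = mex{0,0} = 1
G(6) = mex{1,1,0} = 2
G(7) = mex{2,0,1} = 3
G(8) = mex{3,1,0} = 2
G(9) = mex{2,0,1} = 3
G(10) = mex{3,1,0} = 2
G(11) = mex{2,2,1} = 0
G(12) = mex{0,3,2} = 1
G(13) = mex{1,2,3} = 0
G(14) = mex{0,3,2} = 1
G(15) = mex{1,2,3} = 0
G(16) = mex{0,0,2} = 1
G(17) = mex{1,1,0} = 2
G(18) = mex{2,0,1} = 3
G(19) = mex{3,1,0} = 2
G(20) = mex{2,0,1} = 3
Pile A: G(20) = 3.
Pile B: G(10) = 2.
Combined Grundy value = 3 ⊕ 2 = 1.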